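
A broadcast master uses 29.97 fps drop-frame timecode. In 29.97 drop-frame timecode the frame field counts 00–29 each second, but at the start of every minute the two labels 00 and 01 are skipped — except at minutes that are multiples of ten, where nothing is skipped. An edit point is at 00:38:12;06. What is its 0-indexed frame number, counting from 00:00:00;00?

Complete 10-minute blocks: 3, each 17982 frames → 53946.
Remaining 8 whole minutes in the current block: 1800 + 7 × 1798 = 14386 frames.
Within the current minute: 12 × 30 + 6 − 2 = 364 (labels ;00/;01 skipped at this minute). Total = 53946 + 14386 + 364 = 68696.

68696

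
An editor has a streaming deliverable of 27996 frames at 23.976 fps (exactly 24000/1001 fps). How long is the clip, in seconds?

Running time = 27996 / (24000/1001) = 1167.6665 s.

1167.6665 seconds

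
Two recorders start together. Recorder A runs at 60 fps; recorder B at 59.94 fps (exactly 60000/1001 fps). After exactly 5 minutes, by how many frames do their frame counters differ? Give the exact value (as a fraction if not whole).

18000/1001 frames

5 min = 300 s.
A emits 60 × 300 = 18000 frames; B emits 60000/1001 × 300 = 18000000/1001.
Difference = 18000/1001 frames (≈ 17.9820); B is behind A.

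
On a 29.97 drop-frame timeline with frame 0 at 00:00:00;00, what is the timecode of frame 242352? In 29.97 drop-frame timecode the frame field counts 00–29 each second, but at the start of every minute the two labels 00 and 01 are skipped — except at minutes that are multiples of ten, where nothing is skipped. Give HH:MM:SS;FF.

02:14:46;14

Ten DF minutes hold 17982 frames, so frame 242352 lies in block 13 (frames 233766–251747) with 8586 frames into that block.
The block's first minute is 1800 frames and the rest 1798 each; 8586 frames reaches minute 4, so 13 × 18 + 4 × 2 = 242 labels have been skipped so far.
Adding those back, label number 242352 + 242 = 242594 at 30 labels/s is 8086 s + 14 f = 2 h 14 min 46 s frame 14, i.e. 02:14:46;14.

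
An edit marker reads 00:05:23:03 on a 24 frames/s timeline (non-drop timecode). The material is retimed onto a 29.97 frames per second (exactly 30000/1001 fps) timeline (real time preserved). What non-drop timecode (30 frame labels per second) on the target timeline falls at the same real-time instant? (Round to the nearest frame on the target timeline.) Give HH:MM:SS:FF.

Source frame index: (0×3600 + 5×60 + 23) × 24 + 3 = 7755.
Real time: 7755 / (24) = 2585/8 s.
Target frame: (2585/8) × (30000/1001) = 881250/91 ≈ 9684.066 → 9684.
At 30 labels/s: frame 9684 → 00:05:22:24.

00:05:22:24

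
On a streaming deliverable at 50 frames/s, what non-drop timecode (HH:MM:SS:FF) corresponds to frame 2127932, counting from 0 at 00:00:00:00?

11:49:18:32

2127932 ÷ 50 = 42558 full seconds, remainder 32 frames.
42558 s = 11 h 49 min 18 s.
Timecode: 11:49:18:32.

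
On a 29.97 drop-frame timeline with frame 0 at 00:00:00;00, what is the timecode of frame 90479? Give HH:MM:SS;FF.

Ten DF minutes hold 17982 frames, so frame 90479 lies in block 5 (frames 89910–107891) with 569 frames into that block.
The block's first minute is 1800 frames and the rest 1798 each; 569 frames reaches minute 0, so 5 × 18 + 0 × 2 = 90 labels have been skipped so far.
Adding those back, label number 90479 + 90 = 90569 at 30 labels/s is 3018 s + 29 f = 0 h 50 min 18 s frame 29, i.e. 00:50:18;29.

00:50:18;29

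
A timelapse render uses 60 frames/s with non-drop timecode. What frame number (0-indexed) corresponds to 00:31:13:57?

Total seconds to the label: (0 × 3600 + 31 × 60 + 13) = 1873.
Frame index = 1873 × 60 + 57 = 112437.

112437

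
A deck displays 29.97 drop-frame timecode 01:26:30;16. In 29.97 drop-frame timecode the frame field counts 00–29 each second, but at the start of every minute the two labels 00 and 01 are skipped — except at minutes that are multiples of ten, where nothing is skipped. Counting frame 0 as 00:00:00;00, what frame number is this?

155560

As if non-drop at 30 labels/s: (1 × 3600 + 26 × 60 + 30) × 30 + 16 = 155716.
Minute boundaries passed: 86; those not divisible by 10: 86 − 8 = 78; dropped labels = 2 × 78 = 156.
Actual frame index = 155716 − 156 = 155560.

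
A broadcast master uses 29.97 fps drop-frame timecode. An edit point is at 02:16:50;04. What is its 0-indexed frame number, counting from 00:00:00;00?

246058

Complete 10-minute blocks: 13, each 17982 frames → 233766.
Remaining 6 whole minutes in the current block: 1800 + 5 × 1798 = 10790 frames.
Within the current minute: 50 × 30 + 4 − 2 = 1502 (labels ;00/;01 skipped at this minute). Total = 233766 + 10790 + 1502 = 246058.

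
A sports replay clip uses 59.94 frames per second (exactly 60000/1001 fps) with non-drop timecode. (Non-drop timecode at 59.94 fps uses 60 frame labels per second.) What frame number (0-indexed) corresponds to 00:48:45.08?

Total seconds to the label: (0 × 3600 + 48 × 60 + 45) = 2925.
Frame index = 2925 × 60 + 8 = 175508.

frame 175508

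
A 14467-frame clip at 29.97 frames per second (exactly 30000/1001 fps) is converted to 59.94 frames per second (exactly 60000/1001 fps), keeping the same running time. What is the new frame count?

Target frames = source frames × (target rate / source rate) = 14467 × (60000/1001)/(30000/1001) = 14467 × 2 = 28934.

28934 frames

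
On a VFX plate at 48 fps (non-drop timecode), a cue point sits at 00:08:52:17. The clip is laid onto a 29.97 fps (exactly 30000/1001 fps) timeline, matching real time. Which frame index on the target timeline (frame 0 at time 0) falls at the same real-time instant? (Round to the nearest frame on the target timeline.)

Source frame index: (0×3600 + 8×60 + 52) × 48 + 17 = 25553.
Real time: 25553 / (48) = 25553/48 s.
Target frame: (25553/48) × (30000/1001) = 1451875/91 ≈ 15954.670 → 15955.

frame 15955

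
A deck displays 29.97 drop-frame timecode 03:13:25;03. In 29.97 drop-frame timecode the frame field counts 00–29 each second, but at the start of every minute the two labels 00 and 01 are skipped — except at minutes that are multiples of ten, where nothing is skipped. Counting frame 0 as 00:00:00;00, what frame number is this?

Complete 10-minute blocks: 19, each 17982 frames → 341658.
Remaining 3 whole minutes in the current block: 1800 + 2 × 1798 = 5396 frames.
Within the current minute: 25 × 30 + 3 − 2 = 751 (labels ;00/;01 skipped at this minute). Total = 341658 + 5396 + 751 = 347805.

347805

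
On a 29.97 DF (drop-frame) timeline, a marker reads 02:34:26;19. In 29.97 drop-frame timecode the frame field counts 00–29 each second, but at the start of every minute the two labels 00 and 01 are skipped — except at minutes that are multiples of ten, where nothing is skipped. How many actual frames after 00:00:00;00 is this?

277721

As if non-drop at 30 labels/s: (2 × 3600 + 34 × 60 + 26) × 30 + 19 = 277999.
Minute boundaries passed: 154; those not divisible by 10: 154 − 15 = 139; dropped labels = 2 × 139 = 278.
Actual frame index = 277999 − 278 = 277721.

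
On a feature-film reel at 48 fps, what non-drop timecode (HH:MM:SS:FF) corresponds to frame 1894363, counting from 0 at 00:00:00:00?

1894363 ÷ 48 = 39465 full seconds, remainder 43 frames.
39465 s = 10 h 57 min 45 s.
Timecode: 10:57:45:43.

10:57:45:43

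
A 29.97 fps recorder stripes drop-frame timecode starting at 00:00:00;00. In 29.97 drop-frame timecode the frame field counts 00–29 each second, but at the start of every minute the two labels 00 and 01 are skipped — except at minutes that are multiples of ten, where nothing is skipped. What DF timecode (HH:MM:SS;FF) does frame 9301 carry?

Each 10-minute DF block holds 10 × 60 × 30 − 9 × 2 = 17982 frames. 9301 ÷ 17982 → 0 full blocks, remainder 9301.
Within the partial block the first minute is 1800 frames and each further minute 1798, so 5 further minute boundaries passed. Total skipped labels = 18 × 0 + 2 × 5 = 10.
Non-drop label index = 9301 + 10 = 9311; at 30 labels/s that is 00:05:10:11, i.e. DF 00:05:10;11.

00:05:10;11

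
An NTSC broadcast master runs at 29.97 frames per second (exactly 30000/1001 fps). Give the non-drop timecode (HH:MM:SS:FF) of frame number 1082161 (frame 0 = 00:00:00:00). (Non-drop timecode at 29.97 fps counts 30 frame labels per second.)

1082161 ÷ 30 = 36072 full seconds, remainder 1 frame.
36072 s = 10 h 1 min 12 s.
Timecode: 10:01:12:01.

10:01:12:01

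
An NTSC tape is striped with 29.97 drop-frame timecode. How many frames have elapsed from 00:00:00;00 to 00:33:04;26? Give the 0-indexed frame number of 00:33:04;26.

As if non-drop at 30 labels/s: (0 × 3600 + 33 × 60 + 4) × 30 + 26 = 59546.
Minute boundaries passed: 33; those not divisible by 10: 33 − 3 = 30; dropped labels = 2 × 30 = 60.
Actual frame index = 59546 − 60 = 59486.

59486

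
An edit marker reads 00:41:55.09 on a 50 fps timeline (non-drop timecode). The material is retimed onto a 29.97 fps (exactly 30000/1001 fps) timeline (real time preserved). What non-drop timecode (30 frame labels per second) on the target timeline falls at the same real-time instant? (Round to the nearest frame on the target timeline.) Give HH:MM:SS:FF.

00:41:52:20

Source frame index: (0×3600 + 41×60 + 55) × 50 + 9 = 125759.
Real time: 125759 / (50) = 125759/50 s.
Target frame: (125759/50) × (30000/1001) = 75455400/1001 ≈ 75380.020 → 75380.
At 30 labels/s: frame 75380 → 00:41:52:20.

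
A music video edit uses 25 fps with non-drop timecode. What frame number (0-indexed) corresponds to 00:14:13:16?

frame 21341

Total seconds to the label: (0 × 3600 + 14 × 60 + 13) = 853.
Frame index = 853 × 25 + 16 = 21341.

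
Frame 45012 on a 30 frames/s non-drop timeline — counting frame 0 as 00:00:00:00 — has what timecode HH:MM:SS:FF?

00:25:00:12

45012 ÷ 30 = 1500 full seconds, remainder 12 frames.
1500 s = 0 h 25 min 0 s.
Timecode: 00:25:00:12.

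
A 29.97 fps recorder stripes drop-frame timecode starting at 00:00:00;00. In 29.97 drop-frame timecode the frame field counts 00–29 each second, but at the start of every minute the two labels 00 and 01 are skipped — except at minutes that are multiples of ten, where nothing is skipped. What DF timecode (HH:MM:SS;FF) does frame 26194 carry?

00:14:34;00

Each 10-minute DF block holds 10 × 60 × 30 − 9 × 2 = 17982 frames. 26194 ÷ 17982 → 1 full block, remainder 8212.
Within the partial block the first minute is 1800 frames and each further minute 1798, so 4 further minute boundaries passed. Total skipped labels = 18 × 1 + 2 × 4 = 26.
Non-drop label index = 26194 + 26 = 26220; at 30 labels/s that is 00:14:34:00, i.e. DF 00:14:34;00.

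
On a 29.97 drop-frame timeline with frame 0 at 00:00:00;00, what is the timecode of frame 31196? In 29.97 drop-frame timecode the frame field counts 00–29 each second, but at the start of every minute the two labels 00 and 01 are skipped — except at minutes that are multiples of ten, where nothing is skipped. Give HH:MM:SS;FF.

00:17:20;28

Ten DF minutes hold 17982 frames, so frame 31196 lies in block 1 (frames 17982–35963) with 13214 frames into that block.
The block's first minute is 1800 frames and the rest 1798 each; 13214 frames reaches minute 7, so 1 × 18 + 7 × 2 = 32 labels have been skipped so far.
Adding those back, label number 31196 + 32 = 31228 at 30 labels/s is 1040 s + 28 f = 0 h 17 min 20 s frame 28, i.e. 00:17:20;28.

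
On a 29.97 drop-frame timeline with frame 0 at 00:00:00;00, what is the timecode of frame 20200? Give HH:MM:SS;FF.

Each 10-minute DF block holds 10 × 60 × 30 − 9 × 2 = 17982 frames. 20200 ÷ 17982 → 1 full block, remainder 2218.
Within the partial block the first minute is 1800 frames and each further minute 1798, so 1 further minute boundary passed. Total skipped labels = 18 × 1 + 2 × 1 = 20.
Non-drop label index = 20200 + 20 = 20220; at 30 labels/s that is 00:11:14:00, i.e. DF 00:11:14;00.

00:11:14;00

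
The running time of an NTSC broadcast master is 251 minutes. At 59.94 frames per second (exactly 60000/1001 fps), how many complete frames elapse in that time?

251 min = 15060 s.
Frames = 15060 × 60000/1001 = 903600000/1001 ≈ 902697.3027.
Complete frames: 902697.

902697 frames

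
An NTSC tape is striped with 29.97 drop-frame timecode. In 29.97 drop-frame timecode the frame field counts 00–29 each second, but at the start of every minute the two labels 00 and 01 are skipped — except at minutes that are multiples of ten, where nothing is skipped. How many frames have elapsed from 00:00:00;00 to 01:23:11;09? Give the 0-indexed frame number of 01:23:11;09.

149589

As if non-drop at 30 labels/s: (1 × 3600 + 23 × 60 + 11) × 30 + 9 = 149739.
Minute boundaries passed: 83; those not divisible by 10: 83 − 8 = 75; dropped labels = 2 × 75 = 150.
Actual frame index = 149739 − 150 = 149589.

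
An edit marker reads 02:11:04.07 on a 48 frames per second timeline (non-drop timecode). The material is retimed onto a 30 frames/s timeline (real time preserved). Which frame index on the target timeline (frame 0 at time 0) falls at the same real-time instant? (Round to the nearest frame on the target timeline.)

Source frame index: (2×3600 + 11×60 + 4) × 48 + 7 = 377479.
Real time: 377479 / (48) = 377479/48 s.
Target frame: (377479/48) × (30) = 1887395/8 ≈ 235924.375 → 235924.

frame 235924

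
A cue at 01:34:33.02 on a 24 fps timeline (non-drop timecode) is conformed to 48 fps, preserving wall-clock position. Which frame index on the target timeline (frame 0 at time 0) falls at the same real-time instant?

frame 272308

Source frame index: (1×3600 + 34×60 + 33) × 24 + 2 = 136154.
Real time: 136154 / (24) = 68077/12 s.
Target frame: (68077/12) × (48) = 272308.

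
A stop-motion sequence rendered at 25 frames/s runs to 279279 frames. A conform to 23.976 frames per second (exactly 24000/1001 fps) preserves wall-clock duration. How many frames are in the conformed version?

Target frames = source frames × (target rate / source rate) = 279279 × (24000/1001)/(25) = 279279 × 960/1001 = 267840.

267840 frames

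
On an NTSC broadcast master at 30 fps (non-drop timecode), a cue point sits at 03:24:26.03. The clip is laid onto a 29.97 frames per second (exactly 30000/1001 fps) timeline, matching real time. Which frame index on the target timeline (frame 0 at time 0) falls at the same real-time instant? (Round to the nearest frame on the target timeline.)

Source frame index: (3×3600 + 24×60 + 26) × 30 + 3 = 367983.
Real time: 367983 / (30) = 122661/10 s.
Target frame: (122661/10) × (30000/1001) = 4779000/13 ≈ 367615.385 → 367615.

frame 367615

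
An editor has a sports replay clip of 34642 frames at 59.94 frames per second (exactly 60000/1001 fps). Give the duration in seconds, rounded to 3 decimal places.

577.944 seconds

Running time = 34642 × 1001/60000 = 17338321/30000 s ≈ 577.944 s.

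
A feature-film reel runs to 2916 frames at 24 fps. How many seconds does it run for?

Running time = 2916 / (24) = 121.5 s.

121.5 seconds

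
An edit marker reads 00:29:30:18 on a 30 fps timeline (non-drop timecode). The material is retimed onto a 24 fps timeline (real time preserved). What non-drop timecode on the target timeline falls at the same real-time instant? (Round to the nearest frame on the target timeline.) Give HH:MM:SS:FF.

00:29:30:14

Source frame index: (0×3600 + 29×60 + 30) × 30 + 18 = 53118.
Real time: 53118 / (30) = 8853/5 s.
Target frame: (8853/5) × (24) = 212472/5 ≈ 42494.400 → 42494.
At 24 labels/s: frame 42494 → 00:29:30:14.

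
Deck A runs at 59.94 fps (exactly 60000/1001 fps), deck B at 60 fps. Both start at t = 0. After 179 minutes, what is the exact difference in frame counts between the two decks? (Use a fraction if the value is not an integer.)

179 min = 10740 s.
A emits 60000/1001 × 10740 = 644400000/1001 frames; B emits 60 × 10740 = 644400.
Difference = 644400/1001 frames (≈ 643.7562); B is ahead of A.

644400/1001 frames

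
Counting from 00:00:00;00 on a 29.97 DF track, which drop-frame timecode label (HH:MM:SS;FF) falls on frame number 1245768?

Ten DF minutes hold 17982 frames, so frame 1245768 lies in block 69 (frames 1240758–1258739) with 5010 frames into that block.
The block's first minute is 1800 frames and the rest 1798 each; 5010 frames reaches minute 2, so 69 × 18 + 2 × 2 = 1246 labels have been skipped so far.
Adding those back, label number 1245768 + 1246 = 1247014 at 30 labels/s is 41567 s + 4 f = 11 h 32 min 47 s frame 4, i.e. 11:32:47;04.

11:32:47;04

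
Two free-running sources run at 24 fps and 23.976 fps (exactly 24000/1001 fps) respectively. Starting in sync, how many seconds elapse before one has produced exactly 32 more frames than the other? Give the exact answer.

The gap grows by |24000/1001 − 24| = 24/1001 frames per second.
Time for a 32-frame gap: 32 ÷ (24/1001) = 4004/3 s.

4004/3 seconds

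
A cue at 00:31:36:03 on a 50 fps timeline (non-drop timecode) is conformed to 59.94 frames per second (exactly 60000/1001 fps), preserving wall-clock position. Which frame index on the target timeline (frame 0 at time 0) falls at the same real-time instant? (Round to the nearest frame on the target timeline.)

frame 113650

Source frame index: (0×3600 + 31×60 + 36) × 50 + 3 = 94803.
Real time: 94803 / (50) = 94803/50 s.
Target frame: (94803/50) × (60000/1001) = 113763600/1001 ≈ 113649.950 → 113650.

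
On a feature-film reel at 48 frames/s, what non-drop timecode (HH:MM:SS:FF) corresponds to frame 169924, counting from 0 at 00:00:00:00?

00:59:00:04

169924 ÷ 48 = 3540 full seconds, remainder 4 frames.
3540 s = 0 h 59 min 0 s.
Timecode: 00:59:00:04.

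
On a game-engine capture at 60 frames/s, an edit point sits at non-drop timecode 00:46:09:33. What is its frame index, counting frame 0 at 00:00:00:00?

166173

Total seconds to the label: (0 × 3600 + 46 × 60 + 9) = 2769.
Frame index = 2769 × 60 + 33 = 166173.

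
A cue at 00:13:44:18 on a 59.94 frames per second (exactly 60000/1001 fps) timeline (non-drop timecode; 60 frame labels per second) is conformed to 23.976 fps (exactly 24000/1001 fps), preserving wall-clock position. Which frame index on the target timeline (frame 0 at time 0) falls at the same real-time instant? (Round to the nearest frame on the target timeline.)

Source frame index: (0×3600 + 13×60 + 44) × 60 + 18 = 49458.
Real time: 49458 / (60000/1001) = 8251243/10000 s.
Target frame: (8251243/10000) × (24000/1001) = 98916/5 ≈ 19783.200 → 19783.

frame 19783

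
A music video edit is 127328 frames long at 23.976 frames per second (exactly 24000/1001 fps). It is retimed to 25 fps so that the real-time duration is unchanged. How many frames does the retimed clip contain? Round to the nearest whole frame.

132766 frames

Frames at target rate = 127328 × (25) / (24000/1001) = 3982979/30 ≈ 132765.967.
Nearest whole frame: 132766.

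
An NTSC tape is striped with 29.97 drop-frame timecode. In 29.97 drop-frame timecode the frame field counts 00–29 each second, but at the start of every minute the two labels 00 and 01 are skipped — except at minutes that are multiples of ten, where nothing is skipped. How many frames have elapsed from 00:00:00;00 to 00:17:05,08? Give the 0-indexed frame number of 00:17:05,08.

30726

Complete 10-minute blocks: 1, each 17982 frames → 17982.
Remaining 7 whole minutes in the current block: 1800 + 6 × 1798 = 12588 frames.
Within the current minute: 5 × 30 + 8 − 2 = 156 (labels ;00/;01 skipped at this minute). Total = 17982 + 12588 + 156 = 30726.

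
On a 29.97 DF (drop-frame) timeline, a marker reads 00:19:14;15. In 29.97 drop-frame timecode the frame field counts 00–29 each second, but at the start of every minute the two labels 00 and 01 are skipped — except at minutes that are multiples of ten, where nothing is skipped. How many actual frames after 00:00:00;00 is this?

Complete 10-minute blocks: 1, each 17982 frames → 17982.
Remaining 9 whole minutes in the current block: 1800 + 8 × 1798 = 16184 frames.
Within the current minute: 14 × 30 + 15 − 2 = 433 (labels ;00/;01 skipped at this minute). Total = 17982 + 16184 + 433 = 34599.

34599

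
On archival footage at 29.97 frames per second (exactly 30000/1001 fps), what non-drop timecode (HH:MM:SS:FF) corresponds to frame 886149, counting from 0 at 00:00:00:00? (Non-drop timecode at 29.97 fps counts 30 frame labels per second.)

08:12:18:09

886149 ÷ 30 = 29538 full seconds, remainder 9 frames.
29538 s = 8 h 12 min 18 s.
Timecode: 08:12:18:09.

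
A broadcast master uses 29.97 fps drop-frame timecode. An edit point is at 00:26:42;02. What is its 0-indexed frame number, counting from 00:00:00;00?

Complete 10-minute blocks: 2, each 17982 frames → 35964.
Remaining 6 whole minutes in the current block: 1800 + 5 × 1798 = 10790 frames.
Within the current minute: 42 × 30 + 2 − 2 = 1260 (labels ;00/;01 skipped at this minute). Total = 35964 + 10790 + 1260 = 48014.

48014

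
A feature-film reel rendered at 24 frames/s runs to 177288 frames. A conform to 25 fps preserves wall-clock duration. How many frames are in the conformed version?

184675 frames

Target frames = source frames × (target rate / source rate) = 177288 × (25)/(24) = 177288 × 25/24 = 184675.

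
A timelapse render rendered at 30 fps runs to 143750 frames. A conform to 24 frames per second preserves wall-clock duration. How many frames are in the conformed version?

Target frames = source frames × (target rate / source rate) = 143750 × (24)/(30) = 143750 × 4/5 = 115000.

115000 frames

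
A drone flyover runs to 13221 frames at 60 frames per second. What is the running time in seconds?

Running time = 13221 / (60) = 220.35 s.

220.35 seconds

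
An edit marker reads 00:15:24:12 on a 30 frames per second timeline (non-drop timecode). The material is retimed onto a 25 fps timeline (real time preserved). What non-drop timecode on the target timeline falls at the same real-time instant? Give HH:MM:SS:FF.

Source frame index: (0×3600 + 15×60 + 24) × 30 + 12 = 27732.
Real time: 27732 / (30) = 4622/5 s.
Target frame: (4622/5) × (25) = 23110.
At 25 labels/s: frame 23110 → 00:15:24:10.

00:15:24:10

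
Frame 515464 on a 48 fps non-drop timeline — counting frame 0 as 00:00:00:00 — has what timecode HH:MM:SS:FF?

02:58:58:40

515464 ÷ 48 = 10738 full seconds, remainder 40 frames.
10738 s = 2 h 58 min 58 s.
Timecode: 02:58:58:40.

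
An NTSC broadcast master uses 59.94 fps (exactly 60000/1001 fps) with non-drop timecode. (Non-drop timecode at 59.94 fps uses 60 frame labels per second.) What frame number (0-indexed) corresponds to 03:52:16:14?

frame 836174

Total seconds to the label: (3 × 3600 + 52 × 60 + 16) = 13936.
Frame index = 13936 × 60 + 14 = 836174.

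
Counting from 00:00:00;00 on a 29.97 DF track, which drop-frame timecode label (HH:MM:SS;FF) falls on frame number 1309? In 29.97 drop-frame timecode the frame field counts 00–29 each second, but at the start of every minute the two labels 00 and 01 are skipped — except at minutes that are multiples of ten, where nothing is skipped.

00:00:43;19

Ten DF minutes hold 17982 frames, so frame 1309 lies in block 0 (frames 0–17981) with 1309 frames into that block.
The block's first minute is 1800 frames and the rest 1798 each; 1309 frames reaches minute 0, so 0 × 18 + 0 × 2 = 0 labels have been skipped so far.
Adding those back, label number 1309 + 0 = 1309 at 30 labels/s is 43 s + 19 f = 0 h 0 min 43 s frame 19, i.e. 00:00:43;19.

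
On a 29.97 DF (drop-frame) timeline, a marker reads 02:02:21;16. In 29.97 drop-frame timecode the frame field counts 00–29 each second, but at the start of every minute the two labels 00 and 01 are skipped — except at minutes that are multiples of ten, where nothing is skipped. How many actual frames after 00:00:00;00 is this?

Complete 10-minute blocks: 12, each 17982 frames → 215784.
Remaining 2 whole minutes in the current block: 1800 + 1 × 1798 = 3598 frames.
Within the current minute: 21 × 30 + 16 − 2 = 644 (labels ;00/;01 skipped at this minute). Total = 215784 + 3598 + 644 = 220026.

220026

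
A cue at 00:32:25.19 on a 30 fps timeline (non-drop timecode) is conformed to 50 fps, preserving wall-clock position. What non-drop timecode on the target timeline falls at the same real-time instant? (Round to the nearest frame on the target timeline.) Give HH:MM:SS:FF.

Source frame index: (0×3600 + 32×60 + 25) × 30 + 19 = 58369.
Real time: 58369 / (30) = 58369/30 s.
Target frame: (58369/30) × (50) = 291845/3 ≈ 97281.667 → 97282.
At 50 labels/s: frame 97282 → 00:32:25:32.

00:32:25:32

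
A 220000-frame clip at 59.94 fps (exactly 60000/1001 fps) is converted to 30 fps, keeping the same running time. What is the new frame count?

Target frames = source frames × (target rate / source rate) = 220000 × (30)/(60000/1001) = 220000 × 1001/2000 = 110110.

110110 frames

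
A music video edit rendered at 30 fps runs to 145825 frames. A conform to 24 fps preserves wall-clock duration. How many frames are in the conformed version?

Frames at target rate = 145825 × (24) / (30) = 116660.

116660 frames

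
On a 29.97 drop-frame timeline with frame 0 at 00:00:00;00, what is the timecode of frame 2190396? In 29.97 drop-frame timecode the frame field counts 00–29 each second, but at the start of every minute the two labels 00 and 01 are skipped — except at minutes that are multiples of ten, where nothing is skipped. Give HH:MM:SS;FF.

20:18:06;10

Ten DF minutes hold 17982 frames, so frame 2190396 lies in block 121 (frames 2175822–2193803) with 14574 frames into that block.
The block's first minute is 1800 frames and the rest 1798 each; 14574 frames reaches minute 8, so 121 × 18 + 8 × 2 = 2194 labels have been skipped so far.
Adding those back, label number 2190396 + 2194 = 2192590 at 30 labels/s is 73086 s + 10 f = 20 h 18 min 6 s frame 10, i.e. 20:18:06;10.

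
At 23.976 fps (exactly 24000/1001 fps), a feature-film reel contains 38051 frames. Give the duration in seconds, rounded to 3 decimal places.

1587.044 seconds

Running time = 38051 × 1001/24000 = 38089051/24000 s ≈ 1587.044 s.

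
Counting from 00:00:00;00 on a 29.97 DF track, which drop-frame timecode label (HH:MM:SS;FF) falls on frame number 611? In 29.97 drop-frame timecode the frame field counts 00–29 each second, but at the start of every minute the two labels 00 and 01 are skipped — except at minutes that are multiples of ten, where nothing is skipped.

00:00:20;11

Each 10-minute DF block holds 10 × 60 × 30 − 9 × 2 = 17982 frames. 611 ÷ 17982 → 0 full blocks, remainder 611.
Within the partial block the first minute is 1800 frames and each further minute 1798, so 0 further minute boundaries passed. Total skipped labels = 18 × 0 + 2 × 0 = 0.
Non-drop label index = 611 + 0 = 611; at 30 labels/s that is 00:00:20:11, i.e. DF 00:00:20;11.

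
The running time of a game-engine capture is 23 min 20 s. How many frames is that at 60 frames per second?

23 min 20 s = 1400 s.
Frames = 1400 × 60 = 84000.

84000 frames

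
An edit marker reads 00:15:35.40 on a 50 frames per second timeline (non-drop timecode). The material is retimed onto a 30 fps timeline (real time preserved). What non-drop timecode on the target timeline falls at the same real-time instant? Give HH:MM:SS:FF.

00:15:35:24

Source frame index: (0×3600 + 15×60 + 35) × 50 + 40 = 46790.
Real time: 46790 / (50) = 4679/5 s.
Target frame: (4679/5) × (30) = 28074.
At 30 labels/s: frame 28074 → 00:15:35:24.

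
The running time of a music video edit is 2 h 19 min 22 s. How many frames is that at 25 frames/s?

2 h 19 min 22 s = 8362 s.
Frames = 8362 × 25 = 209050.

209050 frames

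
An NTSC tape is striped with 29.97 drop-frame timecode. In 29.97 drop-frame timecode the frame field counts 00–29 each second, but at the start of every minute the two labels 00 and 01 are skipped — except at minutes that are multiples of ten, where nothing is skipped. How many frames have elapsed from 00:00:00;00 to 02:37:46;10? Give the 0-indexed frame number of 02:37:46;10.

As if non-drop at 30 labels/s: (2 × 3600 + 37 × 60 + 46) × 30 + 10 = 283990.
Minute boundaries passed: 157; those not divisible by 10: 157 − 15 = 142; dropped labels = 2 × 142 = 284.
Actual frame index = 283990 − 284 = 283706.

283706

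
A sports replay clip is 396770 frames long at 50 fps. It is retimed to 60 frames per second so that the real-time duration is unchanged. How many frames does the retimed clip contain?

476124 frames

Target frames = source frames × (target rate / source rate) = 396770 × (60)/(50) = 396770 × 6/5 = 476124.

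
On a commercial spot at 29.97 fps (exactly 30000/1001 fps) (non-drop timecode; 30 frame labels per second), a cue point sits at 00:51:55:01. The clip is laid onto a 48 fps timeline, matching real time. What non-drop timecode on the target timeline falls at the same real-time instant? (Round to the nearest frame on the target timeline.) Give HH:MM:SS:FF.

00:51:58:07

Source frame index: (0×3600 + 51×60 + 55) × 30 + 1 = 93451.
Real time: 93451 / (30000/1001) = 93544451/30000 s.
Target frame: (93544451/30000) × (48) = 93544451/625 ≈ 149671.122 → 149671.
At 48 labels/s: frame 149671 → 00:51:58:07.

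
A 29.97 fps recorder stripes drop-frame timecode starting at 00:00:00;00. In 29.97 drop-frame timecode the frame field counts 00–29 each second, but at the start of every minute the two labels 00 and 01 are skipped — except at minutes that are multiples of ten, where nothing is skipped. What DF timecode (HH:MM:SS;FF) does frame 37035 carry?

00:20:35;21

Ten DF minutes hold 17982 frames, so frame 37035 lies in block 2 (frames 35964–53945) with 1071 frames into that block.
The block's first minute is 1800 frames and the rest 1798 each; 1071 frames reaches minute 0, so 2 × 18 + 0 × 2 = 36 labels have been skipped so far.
Adding those back, label number 37035 + 36 = 37071 at 30 labels/s is 1235 s + 21 f = 0 h 20 min 35 s frame 21, i.e. 00:20:35;21.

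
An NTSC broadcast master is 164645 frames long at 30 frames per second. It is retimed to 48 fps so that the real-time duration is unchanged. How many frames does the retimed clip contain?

263432 frames

Target frames = source frames × (target rate / source rate) = 164645 × (48)/(30) = 164645 × 8/5 = 263432.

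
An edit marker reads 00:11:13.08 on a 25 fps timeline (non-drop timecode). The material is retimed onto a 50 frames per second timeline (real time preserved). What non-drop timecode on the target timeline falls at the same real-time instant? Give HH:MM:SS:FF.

00:11:13:16

Source frame index: (0×3600 + 11×60 + 13) × 25 + 8 = 16833.
Real time: 16833 / (25) = 16833/25 s.
Target frame: (16833/25) × (50) = 33666.
At 50 labels/s: frame 33666 → 00:11:13:16.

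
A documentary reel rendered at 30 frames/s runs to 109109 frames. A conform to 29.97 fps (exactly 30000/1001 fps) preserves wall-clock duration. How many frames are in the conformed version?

109000 frames

Target frames = source frames × (target rate / source rate) = 109109 × (30000/1001)/(30) = 109109 × 1000/1001 = 109000.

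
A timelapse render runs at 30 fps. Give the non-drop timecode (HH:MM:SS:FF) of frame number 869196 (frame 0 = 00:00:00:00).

869196 ÷ 30 = 28973 full seconds, remainder 6 frames.
28973 s = 8 h 2 min 53 s.
Timecode: 08:02:53:06.

08:02:53:06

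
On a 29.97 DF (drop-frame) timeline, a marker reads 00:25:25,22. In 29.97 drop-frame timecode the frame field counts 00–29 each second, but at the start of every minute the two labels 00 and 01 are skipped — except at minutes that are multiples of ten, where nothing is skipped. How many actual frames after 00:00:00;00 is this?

45726

Complete 10-minute blocks: 2, each 17982 frames → 35964.
Remaining 5 whole minutes in the current block: 1800 + 4 × 1798 = 8992 frames.
Within the current minute: 25 × 30 + 22 − 2 = 770 (labels ;00/;01 skipped at this minute). Total = 35964 + 8992 + 770 = 45726.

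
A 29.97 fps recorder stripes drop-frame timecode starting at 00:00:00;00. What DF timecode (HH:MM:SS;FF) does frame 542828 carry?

05:01:52;10

Each 10-minute DF block holds 10 × 60 × 30 − 9 × 2 = 17982 frames. 542828 ÷ 17982 → 30 full blocks, remainder 3368.
Within the partial block the first minute is 1800 frames and each further minute 1798, so 1 further minute boundary passed. Total skipped labels = 18 × 30 + 2 × 1 = 542.
Non-drop label index = 542828 + 542 = 543370; at 30 labels/s that is 05:01:52:10, i.e. DF 05:01:52;10.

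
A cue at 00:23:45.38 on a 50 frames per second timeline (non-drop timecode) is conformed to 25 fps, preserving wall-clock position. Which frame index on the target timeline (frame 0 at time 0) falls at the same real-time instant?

Source frame index: (0×3600 + 23×60 + 45) × 50 + 38 = 71288.
Real time: 71288 / (50) = 35644/25 s.
Target frame: (35644/25) × (25) = 35644.

frame 35644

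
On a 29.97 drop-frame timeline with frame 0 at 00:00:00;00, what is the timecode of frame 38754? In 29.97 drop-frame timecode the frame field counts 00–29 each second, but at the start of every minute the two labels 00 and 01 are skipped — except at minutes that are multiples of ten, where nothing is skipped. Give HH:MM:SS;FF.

Each 10-minute DF block holds 10 × 60 × 30 − 9 × 2 = 17982 frames. 38754 ÷ 17982 → 2 full blocks, remainder 2790.
Within the partial block the first minute is 1800 frames and each further minute 1798, so 1 further minute boundary passed. Total skipped labels = 18 × 2 + 2 × 1 = 38.
Non-drop label index = 38754 + 38 = 38792; at 30 labels/s that is 00:21:33:02, i.e. DF 00:21:33;02.

00:21:33;02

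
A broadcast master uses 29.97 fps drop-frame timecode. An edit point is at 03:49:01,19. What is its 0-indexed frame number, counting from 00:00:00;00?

411835

Complete 10-minute blocks: 22, each 17982 frames → 395604.
Remaining 9 whole minutes in the current block: 1800 + 8 × 1798 = 16184 frames.
Within the current minute: 1 × 30 + 19 − 2 = 47 (labels ;00/;01 skipped at this minute). Total = 395604 + 16184 + 47 = 411835.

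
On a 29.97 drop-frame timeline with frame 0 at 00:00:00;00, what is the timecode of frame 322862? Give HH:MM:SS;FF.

02:59:32;26

Ten DF minutes hold 17982 frames, so frame 322862 lies in block 17 (frames 305694–323675) with 17168 frames into that block.
The block's first minute is 1800 frames and the rest 1798 each; 17168 frames reaches minute 9, so 17 × 18 + 9 × 2 = 324 labels have been skipped so far.
Adding those back, label number 322862 + 324 = 323186 at 30 labels/s is 10772 s + 26 f = 2 h 59 min 32 s frame 26, i.e. 02:59:32;26.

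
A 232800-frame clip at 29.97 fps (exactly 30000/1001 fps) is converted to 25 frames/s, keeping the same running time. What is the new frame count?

Target frames = source frames × (target rate / source rate) = 232800 × (25)/(30000/1001) = 232800 × 1001/1200 = 194194.

194194 frames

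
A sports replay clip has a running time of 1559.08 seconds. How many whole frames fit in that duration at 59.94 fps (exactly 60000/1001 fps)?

93451 frames

Frames = 1559.08 × 60000/1001 = 93544800/1001 ≈ 93451.3487.
Complete frames: 93451.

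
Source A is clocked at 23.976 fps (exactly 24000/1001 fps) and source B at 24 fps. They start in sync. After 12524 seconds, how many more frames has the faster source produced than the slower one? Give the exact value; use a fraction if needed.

300576/1001 frames

A emits 24000/1001 × 12524 = 300576000/1001 frames; B emits 24 × 12524 = 300576.
Difference = 300576/1001 frames (≈ 300.2757); B is ahead of A.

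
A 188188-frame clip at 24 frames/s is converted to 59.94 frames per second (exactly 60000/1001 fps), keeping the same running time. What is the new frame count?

470000 frames

Target frames = source frames × (target rate / source rate) = 188188 × (60000/1001)/(24) = 188188 × 2500/1001 = 470000.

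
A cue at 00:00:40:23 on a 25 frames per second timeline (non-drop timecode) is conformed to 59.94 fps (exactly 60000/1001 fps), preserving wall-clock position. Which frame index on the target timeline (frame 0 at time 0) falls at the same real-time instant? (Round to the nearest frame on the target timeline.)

frame 2453

Source frame index: (0×3600 + 0×60 + 40) × 25 + 23 = 1023.
Real time: 1023 / (25) = 1023/25 s.
Target frame: (1023/25) × (60000/1001) = 223200/91 ≈ 2452.747 → 2453.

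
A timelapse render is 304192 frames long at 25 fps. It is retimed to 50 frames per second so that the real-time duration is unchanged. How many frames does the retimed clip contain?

608384 frames

Target frames = source frames × (target rate / source rate) = 304192 × (50)/(25) = 304192 × 2 = 608384.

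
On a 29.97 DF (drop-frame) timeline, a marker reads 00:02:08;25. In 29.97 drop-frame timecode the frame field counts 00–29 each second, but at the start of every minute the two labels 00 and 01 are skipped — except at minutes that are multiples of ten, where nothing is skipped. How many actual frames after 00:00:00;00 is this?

3861

As if non-drop at 30 labels/s: (0 × 3600 + 2 × 60 + 8) × 30 + 25 = 3865.
Minute boundaries passed: 2; those not divisible by 10: 2 − 0 = 2; dropped labels = 2 × 2 = 4.
Actual frame index = 3865 − 4 = 3861.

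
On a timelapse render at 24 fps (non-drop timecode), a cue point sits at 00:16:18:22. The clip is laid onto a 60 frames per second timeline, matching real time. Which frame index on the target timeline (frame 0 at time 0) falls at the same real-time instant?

frame 58735

Source frame index: (0×3600 + 16×60 + 18) × 24 + 22 = 23494.
Real time: 23494 / (24) = 11747/12 s.
Target frame: (11747/12) × (60) = 58735.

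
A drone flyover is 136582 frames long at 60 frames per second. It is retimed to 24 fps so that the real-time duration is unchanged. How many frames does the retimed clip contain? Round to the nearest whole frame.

Frames at target rate = 136582 × (24) / (60) = 273164/5 ≈ 54632.800.
Nearest whole frame: 54633.

54633 frames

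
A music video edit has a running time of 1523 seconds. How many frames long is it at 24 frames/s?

36552 frames

Frames = 1523 × 24 = 36552.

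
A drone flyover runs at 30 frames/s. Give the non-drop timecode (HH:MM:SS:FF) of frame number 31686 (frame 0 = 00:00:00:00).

00:17:36:06

31686 ÷ 30 = 1056 full seconds, remainder 6 frames.
1056 s = 0 h 17 min 36 s.
Timecode: 00:17:36:06.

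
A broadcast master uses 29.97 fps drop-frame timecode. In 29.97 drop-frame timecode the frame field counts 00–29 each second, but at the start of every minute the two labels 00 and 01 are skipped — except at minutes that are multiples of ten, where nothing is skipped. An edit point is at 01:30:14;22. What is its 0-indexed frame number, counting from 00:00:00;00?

As if non-drop at 30 labels/s: (1 × 3600 + 30 × 60 + 14) × 30 + 22 = 162442.
Minute boundaries passed: 90; those not divisible by 10: 90 − 9 = 81; dropped labels = 2 × 81 = 162.
Actual frame index = 162442 − 162 = 162280.

162280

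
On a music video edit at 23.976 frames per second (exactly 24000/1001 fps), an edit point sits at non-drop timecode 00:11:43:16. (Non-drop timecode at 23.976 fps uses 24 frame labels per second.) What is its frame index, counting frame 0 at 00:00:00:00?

frame 16888

Total seconds to the label: (0 × 3600 + 11 × 60 + 43) = 703.
Frame index = 703 × 24 + 16 = 16888.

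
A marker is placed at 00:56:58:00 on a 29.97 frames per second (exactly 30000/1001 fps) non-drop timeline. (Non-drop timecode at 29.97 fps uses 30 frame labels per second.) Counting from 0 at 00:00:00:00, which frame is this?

frame 102540

Total seconds to the label: (0 × 3600 + 56 × 60 + 58) = 3418.
Frame index = 3418 × 30 + 0 = 102540.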